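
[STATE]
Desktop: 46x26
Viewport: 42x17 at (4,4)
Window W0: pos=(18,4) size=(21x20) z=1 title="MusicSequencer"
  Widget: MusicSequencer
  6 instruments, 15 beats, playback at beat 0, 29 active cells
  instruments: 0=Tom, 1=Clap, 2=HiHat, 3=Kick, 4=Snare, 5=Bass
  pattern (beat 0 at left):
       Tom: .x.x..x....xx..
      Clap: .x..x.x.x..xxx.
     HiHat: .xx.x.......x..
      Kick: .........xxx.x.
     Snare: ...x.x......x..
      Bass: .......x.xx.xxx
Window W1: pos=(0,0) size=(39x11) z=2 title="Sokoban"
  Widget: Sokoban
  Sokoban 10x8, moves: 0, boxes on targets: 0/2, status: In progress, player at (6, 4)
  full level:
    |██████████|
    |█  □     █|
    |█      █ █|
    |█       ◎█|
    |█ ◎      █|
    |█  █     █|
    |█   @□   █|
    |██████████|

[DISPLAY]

□     █                           ┃       
    █ █                           ┃       
     ◎█                           ┃       
      █                           ┃       
█     █                           ┃       
 @□   █                           ┃       
━━━━━━━━━━━━━━━━━━━━━━━━━━━━━━━━━━┛       
              ┃  Kick·········███·┃       
              ┃ Snare···█·█······█┃       
              ┃  Bass·······█·██·█┃       
              ┃                   ┃       
              ┃                   ┃       
              ┃                   ┃       
              ┃                   ┃       
              ┃                   ┃       
              ┃                   ┃       
              ┃                   ┃       


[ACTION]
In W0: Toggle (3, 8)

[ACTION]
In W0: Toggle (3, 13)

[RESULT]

□     █                           ┃       
    █ █                           ┃       
     ◎█                           ┃       
      █                           ┃       
█     █                           ┃       
 @□   █                           ┃       
━━━━━━━━━━━━━━━━━━━━━━━━━━━━━━━━━━┛       
              ┃  Kick········████·┃       
              ┃ Snare···█·█······█┃       
              ┃  Bass·······█·██·█┃       
              ┃                   ┃       
              ┃                   ┃       
              ┃                   ┃       
              ┃                   ┃       
              ┃                   ┃       
              ┃                   ┃       
              ┃                   ┃       


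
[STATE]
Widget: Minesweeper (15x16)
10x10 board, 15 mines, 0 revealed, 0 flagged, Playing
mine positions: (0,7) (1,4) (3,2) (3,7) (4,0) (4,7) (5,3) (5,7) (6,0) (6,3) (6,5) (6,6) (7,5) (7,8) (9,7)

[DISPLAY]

■■■■■■■■■■     
■■■■■■■■■■     
■■■■■■■■■■     
■■■■■■■■■■     
■■■■■■■■■■     
■■■■■■■■■■     
■■■■■■■■■■     
■■■■■■■■■■     
■■■■■■■■■■     
■■■■■■■■■■     
               
               
               
               
               
               


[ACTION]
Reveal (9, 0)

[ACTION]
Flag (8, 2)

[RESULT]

■■■■■■■■■■     
■■■■■■■■■■     
■■■■■■■■■■     
■■■■■■■■■■     
■■■■■■■■■■     
■■■■■■■■■■     
■■■■■■■■■■     
11113■■■■■     
    112■■■     
      1■■■     
               
               
               
               
               
               


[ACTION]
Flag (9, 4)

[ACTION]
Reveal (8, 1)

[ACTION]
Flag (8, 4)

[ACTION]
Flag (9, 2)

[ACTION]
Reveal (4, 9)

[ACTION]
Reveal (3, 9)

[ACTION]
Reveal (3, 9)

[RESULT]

■■■■■■■■1      
■■■■■■■■1      
■■■■■■■■1      
■■■■■■■■2      
■■■■■■■■3      
■■■■■■■■2      
■■■■■■■■21     
11113■■■■■     
    112■■■     
      1■■■     
               
               
               
               
               
               


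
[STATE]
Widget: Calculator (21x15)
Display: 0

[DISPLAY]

                    0
┌───┬───┬───┬───┐    
│ 7 │ 8 │ 9 │ ÷ │    
├───┼───┼───┼───┤    
│ 4 │ 5 │ 6 │ × │    
├───┼───┼───┼───┤    
│ 1 │ 2 │ 3 │ - │    
├───┼───┼───┼───┤    
│ 0 │ . │ = │ + │    
├───┼───┼───┼───┤    
│ C │ MC│ MR│ M+│    
└───┴───┴───┴───┘    
                     
                     
                     


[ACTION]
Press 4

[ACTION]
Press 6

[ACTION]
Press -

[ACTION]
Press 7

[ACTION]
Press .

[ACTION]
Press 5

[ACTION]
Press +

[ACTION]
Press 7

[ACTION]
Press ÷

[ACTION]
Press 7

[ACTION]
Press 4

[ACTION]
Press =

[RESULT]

         0.6148648649
┌───┬───┬───┬───┐    
│ 7 │ 8 │ 9 │ ÷ │    
├───┼───┼───┼───┤    
│ 4 │ 5 │ 6 │ × │    
├───┼───┼───┼───┤    
│ 1 │ 2 │ 3 │ - │    
├───┼───┼───┼───┤    
│ 0 │ . │ = │ + │    
├───┼───┼───┼───┤    
│ C │ MC│ MR│ M+│    
└───┴───┴───┴───┘    
                     
                     
                     


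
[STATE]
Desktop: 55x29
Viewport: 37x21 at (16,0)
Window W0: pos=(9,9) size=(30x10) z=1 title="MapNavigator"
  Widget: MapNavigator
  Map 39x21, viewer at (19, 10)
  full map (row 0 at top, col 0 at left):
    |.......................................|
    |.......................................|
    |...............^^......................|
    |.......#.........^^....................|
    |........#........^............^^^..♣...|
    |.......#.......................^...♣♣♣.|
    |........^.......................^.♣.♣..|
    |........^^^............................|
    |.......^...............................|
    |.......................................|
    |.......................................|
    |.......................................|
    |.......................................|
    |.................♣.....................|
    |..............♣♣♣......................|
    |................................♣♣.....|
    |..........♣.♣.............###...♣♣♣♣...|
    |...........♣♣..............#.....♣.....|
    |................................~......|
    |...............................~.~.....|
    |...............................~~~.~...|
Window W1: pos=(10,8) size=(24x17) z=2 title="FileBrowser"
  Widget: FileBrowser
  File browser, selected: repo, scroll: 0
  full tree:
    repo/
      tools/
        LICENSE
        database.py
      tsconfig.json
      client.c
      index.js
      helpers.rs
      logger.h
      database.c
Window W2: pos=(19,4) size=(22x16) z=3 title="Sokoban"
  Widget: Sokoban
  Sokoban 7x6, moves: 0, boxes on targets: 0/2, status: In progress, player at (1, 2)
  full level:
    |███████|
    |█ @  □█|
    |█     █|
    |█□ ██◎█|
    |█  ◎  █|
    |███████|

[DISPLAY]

                                     
                                     
                                     
                                     
   ┏━━━━━━━━━━━━━━━━━━━━┓            
   ┃ Sokoban            ┃            
   ┠────────────────────┨            
   ┃███████             ┃            
━━━┃█ @  □█             ┃            
Bro┃█     █             ┃            
───┃█□ ██◎█             ┃            
 re┃█  ◎  █             ┃            
+] ┃███████             ┃            
sco┃Moves: 0  0/2       ┃            
lie┃                    ┃            
nde┃                    ┃            
elp┃                    ┃            
ogg┃                    ┃            
ata┃                    ┃            
   ┗━━━━━━━━━━━━━━━━━━━━┛            
                 ┃                   


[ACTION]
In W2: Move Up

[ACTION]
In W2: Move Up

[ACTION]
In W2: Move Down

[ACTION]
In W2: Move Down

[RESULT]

                                     
                                     
                                     
                                     
   ┏━━━━━━━━━━━━━━━━━━━━┓            
   ┃ Sokoban            ┃            
   ┠────────────────────┨            
   ┃███████             ┃            
━━━┃█    □█             ┃            
Bro┃█     █             ┃            
───┃█□@██◎█             ┃            
 re┃█  ◎  █             ┃            
+] ┃███████             ┃            
sco┃Moves: 2  0/2       ┃            
lie┃                    ┃            
nde┃                    ┃            
elp┃                    ┃            
ogg┃                    ┃            
ata┃                    ┃            
   ┗━━━━━━━━━━━━━━━━━━━━┛            
                 ┃                   


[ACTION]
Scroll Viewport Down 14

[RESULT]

━━━┃█    □█             ┃            
Bro┃█     █             ┃            
───┃█□@██◎█             ┃            
 re┃█  ◎  █             ┃            
+] ┃███████             ┃            
sco┃Moves: 2  0/2       ┃            
lie┃                    ┃            
nde┃                    ┃            
elp┃                    ┃            
ogg┃                    ┃            
ata┃                    ┃            
   ┗━━━━━━━━━━━━━━━━━━━━┛            
                 ┃                   
                 ┃                   
                 ┃                   
                 ┃                   
━━━━━━━━━━━━━━━━━┛                   
                                     
                                     
                                     
                                     


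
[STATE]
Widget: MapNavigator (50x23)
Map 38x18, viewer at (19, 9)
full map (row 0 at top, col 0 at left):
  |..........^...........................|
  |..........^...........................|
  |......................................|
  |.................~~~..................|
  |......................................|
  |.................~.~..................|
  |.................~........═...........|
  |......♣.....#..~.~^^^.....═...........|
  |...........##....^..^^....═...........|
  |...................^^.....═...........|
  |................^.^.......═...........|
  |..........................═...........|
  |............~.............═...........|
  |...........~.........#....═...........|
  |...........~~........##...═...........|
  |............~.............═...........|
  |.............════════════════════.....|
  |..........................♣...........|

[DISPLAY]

                                                  
                                                  
      ..........^...........................      
      ..........^...........................      
      ......................................      
      .................~~~..................      
      ......................................      
      .................~.~..................      
      .................~........═...........      
      ......♣.....#..~.~^^^.....═...........      
      ...........##....^..^^....═...........      
      ...................@^.....═...........      
      ................^.^.......═...........      
      ..........................═...........      
      ............~.............═...........      
      ...........~.........#....═...........      
      ...........~~........##...═...........      
      ............~.............═...........      
      .............════════════════════.....      
      ..........................♣...........      
                                                  
                                                  
                                                  


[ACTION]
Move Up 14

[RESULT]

                                                  
                                                  
                                                  
                                                  
                                                  
                                                  
                                                  
                                                  
                                                  
                                                  
                                                  
      ..........^........@..................      
      ..........^...........................      
      ......................................      
      .................~~~..................      
      ......................................      
      .................~.~..................      
      .................~........═...........      
      ......♣.....#..~.~^^^.....═...........      
      ...........##....^..^^....═...........      
      ...................^^.....═...........      
      ................^.^.......═...........      
      ..........................═...........      


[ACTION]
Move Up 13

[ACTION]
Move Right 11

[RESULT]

                                                  
                                                  
                                                  
                                                  
                                                  
                                                  
                                                  
                                                  
                                                  
                                                  
                                                  
.....^...................@.......                 
.....^...........................                 
.................................                 
............~~~..................                 
.................................                 
............~.~..................                 
............~........═...........                 
.♣.....#..~.~^^^.....═...........                 
......##....^..^^....═...........                 
..............^^.....═...........                 
...........^.^.......═...........                 
.....................═...........                 


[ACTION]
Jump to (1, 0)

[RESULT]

                                                  
                                                  
                                                  
                                                  
                                                  
                                                  
                                                  
                                                  
                                                  
                                                  
                                                  
                        .@........^...............
                        ..........^...............
                        ..........................
                        .................~~~......
                        ..........................
                        .................~.~......
                        .................~........
                        ......♣.....#..~.~^^^.....
                        ...........##....^..^^....
                        ...................^^.....
                        ................^.^.......
                        ..........................


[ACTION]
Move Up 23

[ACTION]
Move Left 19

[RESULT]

                                                  
                                                  
                                                  
                                                  
                                                  
                                                  
                                                  
                                                  
                                                  
                                                  
                                                  
                         @.........^..............
                         ..........^..............
                         .........................
                         .................~~~.....
                         .........................
                         .................~.~.....
                         .................~.......
                         ......♣.....#..~.~^^^....
                         ...........##....^..^^...
                         ...................^^....
                         ................^.^......
                         .........................


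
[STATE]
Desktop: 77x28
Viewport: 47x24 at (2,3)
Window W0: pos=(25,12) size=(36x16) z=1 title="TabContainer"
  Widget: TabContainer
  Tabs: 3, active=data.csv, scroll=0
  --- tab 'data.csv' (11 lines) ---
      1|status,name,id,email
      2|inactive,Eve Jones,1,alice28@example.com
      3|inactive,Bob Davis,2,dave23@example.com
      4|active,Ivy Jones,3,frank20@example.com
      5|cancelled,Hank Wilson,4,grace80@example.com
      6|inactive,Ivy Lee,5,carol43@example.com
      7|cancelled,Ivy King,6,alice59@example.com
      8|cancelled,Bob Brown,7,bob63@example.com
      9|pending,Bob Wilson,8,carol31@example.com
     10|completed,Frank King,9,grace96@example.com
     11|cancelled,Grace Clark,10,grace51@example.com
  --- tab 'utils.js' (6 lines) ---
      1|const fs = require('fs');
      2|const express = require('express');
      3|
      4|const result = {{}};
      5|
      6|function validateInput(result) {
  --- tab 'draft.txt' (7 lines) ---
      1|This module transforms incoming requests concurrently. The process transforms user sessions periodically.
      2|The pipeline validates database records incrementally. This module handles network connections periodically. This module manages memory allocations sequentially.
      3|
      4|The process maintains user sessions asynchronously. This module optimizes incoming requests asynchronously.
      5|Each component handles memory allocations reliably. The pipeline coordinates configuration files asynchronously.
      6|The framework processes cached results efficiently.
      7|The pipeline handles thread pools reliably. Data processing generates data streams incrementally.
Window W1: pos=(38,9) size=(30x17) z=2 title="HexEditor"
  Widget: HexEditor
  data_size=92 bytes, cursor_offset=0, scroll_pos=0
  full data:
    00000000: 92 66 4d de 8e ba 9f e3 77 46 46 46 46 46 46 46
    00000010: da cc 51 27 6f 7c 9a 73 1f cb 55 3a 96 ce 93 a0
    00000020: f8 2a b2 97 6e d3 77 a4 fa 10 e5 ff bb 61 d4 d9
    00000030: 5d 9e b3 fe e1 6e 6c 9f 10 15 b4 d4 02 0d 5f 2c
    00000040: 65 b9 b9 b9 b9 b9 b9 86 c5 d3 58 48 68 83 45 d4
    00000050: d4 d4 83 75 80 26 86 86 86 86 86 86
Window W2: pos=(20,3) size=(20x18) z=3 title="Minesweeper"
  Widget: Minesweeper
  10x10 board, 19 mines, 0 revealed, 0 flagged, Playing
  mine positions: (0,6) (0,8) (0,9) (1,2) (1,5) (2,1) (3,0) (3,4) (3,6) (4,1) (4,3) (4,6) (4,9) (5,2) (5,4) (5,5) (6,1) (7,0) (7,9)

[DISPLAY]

                  ┏━━━━━━━━━━━━━━━━━━┓         
                  ┃ Minesweeper      ┃         
                  ┠──────────────────┨         
                  ┃■■■■■■■■■■        ┃         
                  ┃■■■■■■■■■■        ┃         
                  ┃■■■■■■■■■■        ┃         
                  ┃■■■■■■■■■■        ┃━━━━━━━━━
                  ┃■■■■■■■■■■        ┃HexEditor
                  ┃■■■■■■■■■■        ┃─────────
                  ┃■■■■■■■■■■        ┃0000000  
                  ┃■■■■■■■■■■        ┃0000010  
                  ┃■■■■■■■■■■        ┃0000020  
                  ┃■■■■■■■■■■        ┃0000030  
                  ┃                  ┃0000040  
                  ┃                  ┃0000050  
                  ┃                  ┃         
                  ┃                  ┃         
                  ┗━━━━━━━━━━━━━━━━━━┛         
                       ┃cancelled,Ha┃          
                       ┃inactive,Ivy┃          
                       ┃cancelled,Iv┃          
                       ┃cancelled,Bo┃          
                       ┃pending,Bob ┗━━━━━━━━━━
                       ┃completed,Frank King,9,


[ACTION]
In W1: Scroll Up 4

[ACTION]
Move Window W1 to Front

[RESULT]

                  ┏━━━━━━━━━━━━━━━━━━┓         
                  ┃ Minesweeper      ┃         
                  ┠──────────────────┨         
                  ┃■■■■■■■■■■        ┃         
                  ┃■■■■■■■■■■        ┃         
                  ┃■■■■■■■■■■        ┃         
                  ┃■■■■■■■■■■       ┏━━━━━━━━━━
                  ┃■■■■■■■■■■       ┃ HexEditor
                  ┃■■■■■■■■■■       ┠──────────
                  ┃■■■■■■■■■■       ┃00000000  
                  ┃■■■■■■■■■■       ┃00000010  
                  ┃■■■■■■■■■■       ┃00000020  
                  ┃■■■■■■■■■■       ┃00000030  
                  ┃                 ┃00000040  
                  ┃                 ┃00000050  
                  ┃                 ┃          
                  ┃                 ┃          
                  ┗━━━━━━━━━━━━━━━━━┃          
                       ┃cancelled,Ha┃          
                       ┃inactive,Ivy┃          
                       ┃cancelled,Iv┃          
                       ┃cancelled,Bo┃          
                       ┃pending,Bob ┗━━━━━━━━━━
                       ┃completed,Frank King,9,


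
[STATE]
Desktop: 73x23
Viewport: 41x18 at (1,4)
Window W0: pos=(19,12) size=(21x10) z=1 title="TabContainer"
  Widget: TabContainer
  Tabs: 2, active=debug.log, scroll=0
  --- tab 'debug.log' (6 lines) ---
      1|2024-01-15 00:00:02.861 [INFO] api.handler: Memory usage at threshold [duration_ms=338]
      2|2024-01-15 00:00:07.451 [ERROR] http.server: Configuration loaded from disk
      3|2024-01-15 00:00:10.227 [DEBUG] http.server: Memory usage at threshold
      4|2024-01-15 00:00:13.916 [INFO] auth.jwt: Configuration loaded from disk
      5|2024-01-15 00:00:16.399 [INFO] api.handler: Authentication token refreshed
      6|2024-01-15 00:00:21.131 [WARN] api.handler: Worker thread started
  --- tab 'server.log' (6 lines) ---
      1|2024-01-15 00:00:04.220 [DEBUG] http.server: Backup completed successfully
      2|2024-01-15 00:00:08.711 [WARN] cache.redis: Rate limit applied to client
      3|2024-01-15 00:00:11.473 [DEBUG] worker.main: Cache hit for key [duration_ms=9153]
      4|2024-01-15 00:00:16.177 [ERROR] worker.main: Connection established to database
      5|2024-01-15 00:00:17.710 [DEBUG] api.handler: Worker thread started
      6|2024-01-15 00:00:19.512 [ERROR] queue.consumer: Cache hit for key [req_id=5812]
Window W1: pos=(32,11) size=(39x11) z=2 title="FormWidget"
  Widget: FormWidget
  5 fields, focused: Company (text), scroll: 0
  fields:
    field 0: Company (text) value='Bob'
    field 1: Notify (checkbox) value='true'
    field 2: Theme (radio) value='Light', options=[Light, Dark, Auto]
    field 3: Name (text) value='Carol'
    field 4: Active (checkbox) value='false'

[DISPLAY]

                                         
                                         
                                         
                                         
                                         
                                         
                                         
                               ┏━━━━━━━━━
                  ┏━━━━━━━━━━━━┃ FormWidg
                  ┃ TabContaine┠─────────
                  ┠────────────┃> Company
                  ┃[debug.log]│┃  Notify:
                  ┃────────────┃  Theme: 
                  ┃2024-01-15 0┃  Name:  
                  ┃2024-01-15 0┃  Active:
                  ┃2024-01-15 0┃         
                  ┃2024-01-15 0┃         
                  ┗━━━━━━━━━━━━┗━━━━━━━━━


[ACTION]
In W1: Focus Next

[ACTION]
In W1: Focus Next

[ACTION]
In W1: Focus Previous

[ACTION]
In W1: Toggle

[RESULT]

                                         
                                         
                                         
                                         
                                         
                                         
                                         
                               ┏━━━━━━━━━
                  ┏━━━━━━━━━━━━┃ FormWidg
                  ┃ TabContaine┠─────────
                  ┠────────────┃  Company
                  ┃[debug.log]│┃> Notify:
                  ┃────────────┃  Theme: 
                  ┃2024-01-15 0┃  Name:  
                  ┃2024-01-15 0┃  Active:
                  ┃2024-01-15 0┃         
                  ┃2024-01-15 0┃         
                  ┗━━━━━━━━━━━━┗━━━━━━━━━


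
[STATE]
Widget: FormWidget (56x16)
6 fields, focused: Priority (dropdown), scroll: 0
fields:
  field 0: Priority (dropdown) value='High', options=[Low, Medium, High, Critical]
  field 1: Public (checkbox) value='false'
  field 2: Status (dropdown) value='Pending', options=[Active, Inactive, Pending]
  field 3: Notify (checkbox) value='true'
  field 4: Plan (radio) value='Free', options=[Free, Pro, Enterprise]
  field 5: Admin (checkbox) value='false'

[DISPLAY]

> Priority:   [High                                   ▼]
  Public:     [ ]                                       
  Status:     [Pending                                ▼]
  Notify:     [x]                                       
  Plan:       (●) Free  ( ) Pro  ( ) Enterprise         
  Admin:      [ ]                                       
                                                        
                                                        
                                                        
                                                        
                                                        
                                                        
                                                        
                                                        
                                                        
                                                        


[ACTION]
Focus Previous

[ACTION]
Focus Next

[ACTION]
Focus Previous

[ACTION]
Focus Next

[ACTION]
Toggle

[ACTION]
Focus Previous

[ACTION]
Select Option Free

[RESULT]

  Priority:   [High                                   ▼]
  Public:     [ ]                                       
  Status:     [Pending                                ▼]
  Notify:     [x]                                       
  Plan:       (●) Free  ( ) Pro  ( ) Enterprise         
> Admin:      [ ]                                       
                                                        
                                                        
                                                        
                                                        
                                                        
                                                        
                                                        
                                                        
                                                        
                                                        


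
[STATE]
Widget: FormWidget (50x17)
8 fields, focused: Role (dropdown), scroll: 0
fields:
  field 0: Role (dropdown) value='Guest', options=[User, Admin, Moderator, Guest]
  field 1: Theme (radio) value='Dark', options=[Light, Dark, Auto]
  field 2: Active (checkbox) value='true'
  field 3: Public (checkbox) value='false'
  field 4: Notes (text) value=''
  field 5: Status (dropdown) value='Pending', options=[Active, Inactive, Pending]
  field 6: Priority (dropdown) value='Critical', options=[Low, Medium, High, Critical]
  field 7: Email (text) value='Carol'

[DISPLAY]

> Role:       [Guest                            ▼]
  Theme:      ( ) Light  (●) Dark  ( ) Auto       
  Active:     [x]                                 
  Public:     [ ]                                 
  Notes:      [                                  ]
  Status:     [Pending                          ▼]
  Priority:   [Critical                         ▼]
  Email:      [Carol                             ]
                                                  
                                                  
                                                  
                                                  
                                                  
                                                  
                                                  
                                                  
                                                  


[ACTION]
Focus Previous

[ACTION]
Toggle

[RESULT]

  Role:       [Guest                            ▼]
  Theme:      ( ) Light  (●) Dark  ( ) Auto       
  Active:     [x]                                 
  Public:     [ ]                                 
  Notes:      [                                  ]
  Status:     [Pending                          ▼]
  Priority:   [Critical                         ▼]
> Email:      [Carol                             ]
                                                  
                                                  
                                                  
                                                  
                                                  
                                                  
                                                  
                                                  
                                                  


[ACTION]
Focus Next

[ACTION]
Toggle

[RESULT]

> Role:       [Guest                            ▼]
  Theme:      ( ) Light  (●) Dark  ( ) Auto       
  Active:     [x]                                 
  Public:     [ ]                                 
  Notes:      [                                  ]
  Status:     [Pending                          ▼]
  Priority:   [Critical                         ▼]
  Email:      [Carol                             ]
                                                  
                                                  
                                                  
                                                  
                                                  
                                                  
                                                  
                                                  
                                                  


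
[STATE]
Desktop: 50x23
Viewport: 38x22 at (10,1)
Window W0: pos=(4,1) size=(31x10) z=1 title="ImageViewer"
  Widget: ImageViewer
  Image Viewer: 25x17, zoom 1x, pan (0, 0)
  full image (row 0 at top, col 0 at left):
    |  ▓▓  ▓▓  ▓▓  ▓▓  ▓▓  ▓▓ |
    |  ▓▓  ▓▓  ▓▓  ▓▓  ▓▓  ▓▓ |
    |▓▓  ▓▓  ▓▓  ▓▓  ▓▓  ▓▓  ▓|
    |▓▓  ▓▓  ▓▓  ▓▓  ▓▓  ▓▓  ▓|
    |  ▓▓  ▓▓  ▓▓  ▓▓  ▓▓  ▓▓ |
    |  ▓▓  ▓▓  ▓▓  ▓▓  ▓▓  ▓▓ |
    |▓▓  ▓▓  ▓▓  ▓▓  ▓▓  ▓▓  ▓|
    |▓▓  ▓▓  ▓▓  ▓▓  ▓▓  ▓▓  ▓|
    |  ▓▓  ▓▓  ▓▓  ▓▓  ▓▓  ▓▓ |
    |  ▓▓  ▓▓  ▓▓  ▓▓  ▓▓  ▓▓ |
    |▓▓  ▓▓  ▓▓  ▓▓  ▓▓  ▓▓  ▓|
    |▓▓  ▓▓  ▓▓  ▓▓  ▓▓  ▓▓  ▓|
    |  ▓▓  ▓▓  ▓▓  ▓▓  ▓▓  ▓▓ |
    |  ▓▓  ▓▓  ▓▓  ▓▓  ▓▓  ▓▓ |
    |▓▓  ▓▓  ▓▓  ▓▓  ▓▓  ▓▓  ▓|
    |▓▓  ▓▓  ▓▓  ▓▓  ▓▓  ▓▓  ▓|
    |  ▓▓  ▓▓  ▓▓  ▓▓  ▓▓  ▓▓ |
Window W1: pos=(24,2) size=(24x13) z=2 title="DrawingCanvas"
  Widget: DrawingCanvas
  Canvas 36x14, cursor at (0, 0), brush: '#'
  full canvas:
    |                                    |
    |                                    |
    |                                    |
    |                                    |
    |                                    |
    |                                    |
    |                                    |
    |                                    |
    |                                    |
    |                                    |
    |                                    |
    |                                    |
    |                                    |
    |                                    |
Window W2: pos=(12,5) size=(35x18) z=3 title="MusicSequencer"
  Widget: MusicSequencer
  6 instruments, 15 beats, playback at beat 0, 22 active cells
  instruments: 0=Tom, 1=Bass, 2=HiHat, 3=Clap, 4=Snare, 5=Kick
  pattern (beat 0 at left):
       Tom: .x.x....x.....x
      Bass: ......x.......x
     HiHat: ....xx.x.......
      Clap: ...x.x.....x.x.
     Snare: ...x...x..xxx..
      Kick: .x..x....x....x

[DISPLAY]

━━━━━━━━━━━━━━━━━━━━━━━━┓             
eViewer       ┏━━━━━━━━━━━━━━━━━━━━━━┓
──────────────┃ DrawingCanvas        ┃
 ▓▓  ▓▓  ▓▓  ▓┠──────────────────────┨
 ▓┏━━━━━━━━━━━━━━━━━━━━━━━━━━━━━━━━━┓┃
▓ ┃ MusicSequencer                  ┃┃
▓ ┠─────────────────────────────────┨┃
 ▓┃      ▼12345678901234            ┃┃
 ▓┃   Tom·█·█····█·····█            ┃┃
━━┃  Bass······█·······█            ┃┃
  ┃ HiHat····██·█·······            ┃┃
  ┃  Clap···█·█·····█·█·            ┃┃
  ┃ Snare···█···█··███··            ┃┃
  ┃  Kick·█··█····█····█            ┃┛
  ┃                                 ┃ 
  ┃                                 ┃ 
  ┃                                 ┃ 
  ┃                                 ┃ 
  ┃                                 ┃ 
  ┃                                 ┃ 
  ┃                                 ┃ 
  ┗━━━━━━━━━━━━━━━━━━━━━━━━━━━━━━━━━┛ 


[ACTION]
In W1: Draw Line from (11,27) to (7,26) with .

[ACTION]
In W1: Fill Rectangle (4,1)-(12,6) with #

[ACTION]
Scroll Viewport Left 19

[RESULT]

    ┏━━━━━━━━━━━━━━━━━━━━━━━━━━━━━┓   
    ┃ ImageViewer       ┏━━━━━━━━━━━━━
    ┠───────────────────┃ DrawingCanva
    ┃  ▓▓  ▓▓  ▓▓  ▓▓  ▓┠─────────────
    ┃  ▓▓  ▓┏━━━━━━━━━━━━━━━━━━━━━━━━━
    ┃▓▓  ▓▓ ┃ MusicSequencer          
    ┃▓▓  ▓▓ ┠─────────────────────────
    ┃  ▓▓  ▓┃      ▼12345678901234    
    ┃  ▓▓  ▓┃   Tom·█·█····█·····█    
    ┗━━━━━━━┃  Bass······█·······█    
            ┃ HiHat····██·█·······    
            ┃  Clap···█·█·····█·█·    
            ┃ Snare···█···█··███··    
            ┃  Kick·█··█····█····█    
            ┃                         
            ┃                         
            ┃                         
            ┃                         
            ┃                         
            ┃                         
            ┃                         
            ┗━━━━━━━━━━━━━━━━━━━━━━━━━


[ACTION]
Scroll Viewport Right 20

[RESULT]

━━━━━━━━━━━━━━━━━━━━━━┓               
iewer       ┏━━━━━━━━━━━━━━━━━━━━━━┓  
────────────┃ DrawingCanvas        ┃  
▓  ▓▓  ▓▓  ▓┠──────────────────────┨  
┏━━━━━━━━━━━━━━━━━━━━━━━━━━━━━━━━━┓┃  
┃ MusicSequencer                  ┃┃  
┠─────────────────────────────────┨┃  
┃      ▼12345678901234            ┃┃  
┃   Tom·█·█····█·····█            ┃┃  
┃  Bass······█·······█            ┃┃  
┃ HiHat····██·█·······            ┃┃  
┃  Clap···█·█·····█·█·            ┃┃  
┃ Snare···█···█··███··            ┃┃  
┃  Kick·█··█····█····█            ┃┛  
┃                                 ┃   
┃                                 ┃   
┃                                 ┃   
┃                                 ┃   
┃                                 ┃   
┃                                 ┃   
┃                                 ┃   
┗━━━━━━━━━━━━━━━━━━━━━━━━━━━━━━━━━┛   


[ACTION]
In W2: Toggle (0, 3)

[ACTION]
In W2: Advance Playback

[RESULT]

━━━━━━━━━━━━━━━━━━━━━━┓               
iewer       ┏━━━━━━━━━━━━━━━━━━━━━━┓  
────────────┃ DrawingCanvas        ┃  
▓  ▓▓  ▓▓  ▓┠──────────────────────┨  
┏━━━━━━━━━━━━━━━━━━━━━━━━━━━━━━━━━┓┃  
┃ MusicSequencer                  ┃┃  
┠─────────────────────────────────┨┃  
┃      0▼2345678901234            ┃┃  
┃   Tom·█······█·····█            ┃┃  
┃  Bass······█·······█            ┃┃  
┃ HiHat····██·█·······            ┃┃  
┃  Clap···█·█·····█·█·            ┃┃  
┃ Snare···█···█··███··            ┃┃  
┃  Kick·█··█····█····█            ┃┛  
┃                                 ┃   
┃                                 ┃   
┃                                 ┃   
┃                                 ┃   
┃                                 ┃   
┃                                 ┃   
┃                                 ┃   
┗━━━━━━━━━━━━━━━━━━━━━━━━━━━━━━━━━┛   
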